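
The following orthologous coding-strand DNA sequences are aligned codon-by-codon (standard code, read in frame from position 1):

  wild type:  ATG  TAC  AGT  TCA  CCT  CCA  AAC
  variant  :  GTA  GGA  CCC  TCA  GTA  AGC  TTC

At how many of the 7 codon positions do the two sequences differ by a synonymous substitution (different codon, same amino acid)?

Codon 1: ATG Met / GTA Val — nonsynonymous.
Codon 2: TAC Tyr / GGA Gly — nonsynonymous.
Codon 3: AGT Ser / CCC Pro — nonsynonymous.
Codon 4: TCA Ser / TCA Ser — identical.
Codon 5: CCT Pro / GTA Val — nonsynonymous.
Codon 6: CCA Pro / AGC Ser — nonsynonymous.
Codon 7: AAC Asn / TTC Phe — nonsynonymous.
Synonymous differences: 0.

0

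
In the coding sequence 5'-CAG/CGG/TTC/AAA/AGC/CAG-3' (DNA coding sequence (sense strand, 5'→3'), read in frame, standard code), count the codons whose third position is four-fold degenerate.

Codon 1 CAG (Gln): third position 2-fold.
Codon 2 CGG (Arg): third position 4-fold.
Codon 3 TTC (Phe): third position 2-fold.
Codon 4 AAA (Lys): third position 2-fold.
Codon 5 AGC (Ser): third position 2-fold.
Codon 6 CAG (Gln): third position 2-fold.
Four-fold degenerate third positions: 1.

1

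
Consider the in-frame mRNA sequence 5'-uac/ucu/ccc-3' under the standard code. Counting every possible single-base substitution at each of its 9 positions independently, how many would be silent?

7

Codon 1 (UAC, Tyr): 1 synonymous substitution.
Codon 2 (UCU, Ser): 3 synonymous substitutions.
Codon 3 (CCC, Pro): 3 synonymous substitutions.
Total: 1 + 3 + 3 = 7.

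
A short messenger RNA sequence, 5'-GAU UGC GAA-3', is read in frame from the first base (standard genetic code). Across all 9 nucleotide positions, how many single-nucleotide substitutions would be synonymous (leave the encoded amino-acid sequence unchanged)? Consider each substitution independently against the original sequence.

Codon 1 (GAU, Asp): 1 synonymous substitution.
Codon 2 (UGC, Cys): 1 synonymous substitution.
Codon 3 (GAA, Glu): 1 synonymous substitution.
Total: 1 + 1 + 1 = 3.

3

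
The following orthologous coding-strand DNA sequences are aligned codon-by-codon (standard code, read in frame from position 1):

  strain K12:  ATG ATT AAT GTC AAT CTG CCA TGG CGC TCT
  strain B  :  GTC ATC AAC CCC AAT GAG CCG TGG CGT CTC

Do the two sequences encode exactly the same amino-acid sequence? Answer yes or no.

no

Codon 1: ATG Met / GTC Val — nonsynonymous.
Codon 2: ATT Ile / ATC Ile — synonymous.
Codon 3: AAT Asn / AAC Asn — synonymous.
Codon 4: GTC Val / CCC Pro — nonsynonymous.
Codon 5: AAT Asn / AAT Asn — identical.
Codon 6: CTG Leu / GAG Glu — nonsynonymous.
Codon 7: CCA Pro / CCG Pro — synonymous.
Codon 8: TGG Trp / TGG Trp — identical.
Codon 9: CGC Arg / CGT Arg — synonymous.
Codon 10: TCT Ser / CTC Leu — nonsynonymous.
Nonsynonymous differences: 4 → different protein.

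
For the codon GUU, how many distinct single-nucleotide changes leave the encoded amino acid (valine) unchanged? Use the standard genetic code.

3

Position 1: none → 0 synonymous.
Position 2: none → 0 synonymous.
Position 3: GUC, GUA, GUG → 3 synonymous.
Total: 0 + 0 + 3 = 3.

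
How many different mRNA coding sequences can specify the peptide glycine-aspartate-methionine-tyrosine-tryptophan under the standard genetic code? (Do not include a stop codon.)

16

Gly: 4 codons.
Asp: 2 codons.
Met: 1 codon.
Tyr: 2 codons.
Trp: 1 codon.
4 × 2 × 1 × 2 × 1 = 16.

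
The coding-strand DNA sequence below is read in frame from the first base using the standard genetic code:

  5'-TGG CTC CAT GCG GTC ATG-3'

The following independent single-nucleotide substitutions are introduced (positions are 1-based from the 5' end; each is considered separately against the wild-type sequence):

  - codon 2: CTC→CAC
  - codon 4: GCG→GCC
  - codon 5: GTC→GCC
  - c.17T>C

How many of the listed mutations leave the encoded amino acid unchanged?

1

Codon 2: CTC (Leu) → CAC (His) — missense.
Codon 4: GCG (Ala) → GCC (Ala) — synonymous.
Codon 5: GTC (Val) → GCC (Ala) — missense.
Codon 6: ATG (Met) → ACG (Thr) — missense.
Synonymous: 1 of 4.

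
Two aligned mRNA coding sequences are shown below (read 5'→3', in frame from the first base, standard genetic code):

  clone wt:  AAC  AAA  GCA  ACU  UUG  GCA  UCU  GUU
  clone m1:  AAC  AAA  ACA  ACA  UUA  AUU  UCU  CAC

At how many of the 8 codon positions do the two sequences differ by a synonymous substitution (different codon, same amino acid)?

Codon 1: AAC Asn / AAC Asn — identical.
Codon 2: AAA Lys / AAA Lys — identical.
Codon 3: GCA Ala / ACA Thr — nonsynonymous.
Codon 4: ACU Thr / ACA Thr — synonymous.
Codon 5: UUG Leu / UUA Leu — synonymous.
Codon 6: GCA Ala / AUU Ile — nonsynonymous.
Codon 7: UCU Ser / UCU Ser — identical.
Codon 8: GUU Val / CAC His — nonsynonymous.
Synonymous differences: 2.

2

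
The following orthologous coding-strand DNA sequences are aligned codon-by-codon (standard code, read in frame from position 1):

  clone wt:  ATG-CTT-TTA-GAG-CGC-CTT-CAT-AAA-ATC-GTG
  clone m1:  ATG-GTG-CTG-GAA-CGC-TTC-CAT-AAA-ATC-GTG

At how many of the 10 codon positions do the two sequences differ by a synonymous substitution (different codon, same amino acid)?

Codon 1: ATG Met / ATG Met — identical.
Codon 2: CTT Leu / GTG Val — nonsynonymous.
Codon 3: TTA Leu / CTG Leu — synonymous.
Codon 4: GAG Glu / GAA Glu — synonymous.
Codon 5: CGC Arg / CGC Arg — identical.
Codon 6: CTT Leu / TTC Phe — nonsynonymous.
Codon 7: CAT His / CAT His — identical.
Codon 8: AAA Lys / AAA Lys — identical.
Codon 9: ATC Ile / ATC Ile — identical.
Codon 10: GTG Val / GTG Val — identical.
Synonymous differences: 2.

2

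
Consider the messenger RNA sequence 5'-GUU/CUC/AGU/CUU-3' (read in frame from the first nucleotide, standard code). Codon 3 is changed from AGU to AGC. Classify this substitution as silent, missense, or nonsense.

silent

Position 9 falls in codon 3: AGU → Ser.
After the substitution the codon is AGC → Ser.
Both encode Ser, so the change is synonymous.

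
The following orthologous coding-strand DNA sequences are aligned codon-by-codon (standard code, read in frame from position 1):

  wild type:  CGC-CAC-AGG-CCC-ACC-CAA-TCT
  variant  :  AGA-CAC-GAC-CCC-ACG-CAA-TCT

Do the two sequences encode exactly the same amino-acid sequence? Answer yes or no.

no

Codon 1: CGC Arg / AGA Arg — synonymous.
Codon 2: CAC His / CAC His — identical.
Codon 3: AGG Arg / GAC Asp — nonsynonymous.
Codon 4: CCC Pro / CCC Pro — identical.
Codon 5: ACC Thr / ACG Thr — synonymous.
Codon 6: CAA Gln / CAA Gln — identical.
Codon 7: TCT Ser / TCT Ser — identical.
Nonsynonymous differences: 1 → different protein.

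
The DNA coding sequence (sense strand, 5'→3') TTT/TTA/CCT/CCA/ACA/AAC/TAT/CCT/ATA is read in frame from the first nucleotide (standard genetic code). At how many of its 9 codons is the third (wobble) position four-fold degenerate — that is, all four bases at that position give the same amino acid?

4

Codon 1 TTT (Phe): third position 2-fold.
Codon 2 TTA (Leu): third position 2-fold.
Codon 3 CCT (Pro): third position 4-fold.
Codon 4 CCA (Pro): third position 4-fold.
Codon 5 ACA (Thr): third position 4-fold.
Codon 6 AAC (Asn): third position 2-fold.
Codon 7 TAT (Tyr): third position 2-fold.
Codon 8 CCT (Pro): third position 4-fold.
Codon 9 ATA (Ile): third position 3-fold.
Four-fold degenerate third positions: 4.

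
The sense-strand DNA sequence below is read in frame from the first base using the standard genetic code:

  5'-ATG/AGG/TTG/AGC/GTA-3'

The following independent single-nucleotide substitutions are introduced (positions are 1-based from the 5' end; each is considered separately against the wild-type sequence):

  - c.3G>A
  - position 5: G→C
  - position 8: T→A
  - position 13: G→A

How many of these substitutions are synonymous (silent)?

0

Codon 1: ATG (Met) → ATA (Ile) — missense.
Codon 2: AGG (Arg) → ACG (Thr) — missense.
Codon 3: TTG (Leu) → TAG (Stop) — nonsense.
Codon 5: GTA (Val) → ATA (Ile) — missense.
Synonymous: 0 of 4.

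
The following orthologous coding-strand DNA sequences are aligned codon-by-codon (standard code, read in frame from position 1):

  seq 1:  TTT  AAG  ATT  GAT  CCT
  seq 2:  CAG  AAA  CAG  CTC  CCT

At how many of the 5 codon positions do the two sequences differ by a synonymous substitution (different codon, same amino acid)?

1

Codon 1: TTT Phe / CAG Gln — nonsynonymous.
Codon 2: AAG Lys / AAA Lys — synonymous.
Codon 3: ATT Ile / CAG Gln — nonsynonymous.
Codon 4: GAT Asp / CTC Leu — nonsynonymous.
Codon 5: CCT Pro / CCT Pro — identical.
Synonymous differences: 1.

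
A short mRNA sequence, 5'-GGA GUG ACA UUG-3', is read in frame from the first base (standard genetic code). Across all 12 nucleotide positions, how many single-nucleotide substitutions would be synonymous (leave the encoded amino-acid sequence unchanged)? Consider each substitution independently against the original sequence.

Codon 1 (GGA, Gly): 3 synonymous substitutions.
Codon 2 (GUG, Val): 3 synonymous substitutions.
Codon 3 (ACA, Thr): 3 synonymous substitutions.
Codon 4 (UUG, Leu): 2 synonymous substitutions.
Total: 3 + 3 + 3 + 2 = 11.

11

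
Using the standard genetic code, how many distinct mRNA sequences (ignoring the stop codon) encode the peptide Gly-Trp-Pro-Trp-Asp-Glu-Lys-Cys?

256

Gly: 4 codons.
Trp: 1 codon.
Pro: 4 codons.
Trp: 1 codon.
Asp: 2 codons.
Glu: 2 codons.
Lys: 2 codons.
Cys: 2 codons.
4 × 1 × 4 × 1 × 2 × 2 × 2 × 2 = 256.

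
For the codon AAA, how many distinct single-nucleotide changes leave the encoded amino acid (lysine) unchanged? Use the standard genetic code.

1

Position 1: none → 0 synonymous.
Position 2: none → 0 synonymous.
Position 3: AAG → 1 synonymous.
Total: 0 + 0 + 1 = 1.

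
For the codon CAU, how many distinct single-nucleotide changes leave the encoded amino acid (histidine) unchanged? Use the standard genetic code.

Position 1: none → 0 synonymous.
Position 2: none → 0 synonymous.
Position 3: CAC → 1 synonymous.
Total: 0 + 0 + 1 = 1.

1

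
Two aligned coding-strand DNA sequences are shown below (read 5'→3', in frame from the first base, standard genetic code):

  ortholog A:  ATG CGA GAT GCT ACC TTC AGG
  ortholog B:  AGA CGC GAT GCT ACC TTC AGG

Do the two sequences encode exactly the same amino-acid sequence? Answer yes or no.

Codon 1: ATG Met / AGA Arg — nonsynonymous.
Codon 2: CGA Arg / CGC Arg — synonymous.
Codon 3: GAT Asp / GAT Asp — identical.
Codon 4: GCT Ala / GCT Ala — identical.
Codon 5: ACC Thr / ACC Thr — identical.
Codon 6: TTC Phe / TTC Phe — identical.
Codon 7: AGG Arg / AGG Arg — identical.
Nonsynonymous differences: 1 → different protein.

no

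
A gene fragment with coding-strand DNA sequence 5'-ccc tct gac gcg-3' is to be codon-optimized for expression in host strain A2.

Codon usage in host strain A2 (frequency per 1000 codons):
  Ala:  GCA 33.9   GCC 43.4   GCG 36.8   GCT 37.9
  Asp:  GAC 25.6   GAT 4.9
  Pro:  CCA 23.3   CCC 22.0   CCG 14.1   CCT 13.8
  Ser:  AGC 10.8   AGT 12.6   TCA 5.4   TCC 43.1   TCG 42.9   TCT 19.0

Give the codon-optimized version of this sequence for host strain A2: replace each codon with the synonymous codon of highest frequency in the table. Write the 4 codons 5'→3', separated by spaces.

CCA TCC GAC GCC

Codon 1 (Pro): best is CCA at 23.3.
Codon 2 (Ser): best is TCC at 43.1.
Codon 3 (Asp): best is GAC at 25.6.
Codon 4 (Ala): best is GCC at 43.4.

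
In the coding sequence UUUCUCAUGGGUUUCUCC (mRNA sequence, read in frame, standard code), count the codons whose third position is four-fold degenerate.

Codon 1 UUU (Phe): third position 2-fold.
Codon 2 CUC (Leu): third position 4-fold.
Codon 3 AUG (Met): third position 1-fold.
Codon 4 GGU (Gly): third position 4-fold.
Codon 5 UUC (Phe): third position 2-fold.
Codon 6 UCC (Ser): third position 4-fold.
Four-fold degenerate third positions: 3.

3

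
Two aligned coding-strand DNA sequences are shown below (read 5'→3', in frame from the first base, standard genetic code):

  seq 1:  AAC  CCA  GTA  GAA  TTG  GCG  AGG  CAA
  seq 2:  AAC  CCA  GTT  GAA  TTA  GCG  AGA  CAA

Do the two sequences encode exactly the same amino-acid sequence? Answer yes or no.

Codon 1: AAC Asn / AAC Asn — identical.
Codon 2: CCA Pro / CCA Pro — identical.
Codon 3: GTA Val / GTT Val — synonymous.
Codon 4: GAA Glu / GAA Glu — identical.
Codon 5: TTG Leu / TTA Leu — synonymous.
Codon 6: GCG Ala / GCG Ala — identical.
Codon 7: AGG Arg / AGA Arg — synonymous.
Codon 8: CAA Gln / CAA Gln — identical.
Nonsynonymous differences: 0 → same protein.

yes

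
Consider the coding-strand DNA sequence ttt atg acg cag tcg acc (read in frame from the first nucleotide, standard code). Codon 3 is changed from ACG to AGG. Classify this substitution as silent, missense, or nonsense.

missense

Position 8 falls in codon 3: ACG → Thr.
After the substitution the codon is AGG → Arg.
Thr ≠ Arg, so this is a missense mutation.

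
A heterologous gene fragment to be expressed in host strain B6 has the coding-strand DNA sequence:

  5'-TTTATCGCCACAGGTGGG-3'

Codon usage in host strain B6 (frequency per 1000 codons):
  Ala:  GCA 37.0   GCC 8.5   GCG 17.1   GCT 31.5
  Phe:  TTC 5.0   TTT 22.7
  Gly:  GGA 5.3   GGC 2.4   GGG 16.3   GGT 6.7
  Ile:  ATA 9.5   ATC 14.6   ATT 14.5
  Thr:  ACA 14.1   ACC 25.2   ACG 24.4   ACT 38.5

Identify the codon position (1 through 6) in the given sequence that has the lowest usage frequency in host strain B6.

Codon 1 TTT (Phe): 22.7 per 1000.
Codon 2 ATC (Ile): 14.6 per 1000.
Codon 3 GCC (Ala): 8.5 per 1000.
Codon 4 ACA (Thr): 14.1 per 1000.
Codon 5 GGT (Gly): 6.7 per 1000.
Codon 6 GGG (Gly): 16.3 per 1000.
Lowest frequency is 6.7 at codon 5.

5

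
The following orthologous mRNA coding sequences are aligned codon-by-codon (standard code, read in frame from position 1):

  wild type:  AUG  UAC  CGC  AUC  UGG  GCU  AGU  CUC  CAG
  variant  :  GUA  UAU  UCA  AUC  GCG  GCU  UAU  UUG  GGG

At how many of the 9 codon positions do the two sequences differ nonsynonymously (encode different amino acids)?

Codon 1: AUG Met / GUA Val — nonsynonymous.
Codon 2: UAC Tyr / UAU Tyr — synonymous.
Codon 3: CGC Arg / UCA Ser — nonsynonymous.
Codon 4: AUC Ile / AUC Ile — identical.
Codon 5: UGG Trp / GCG Ala — nonsynonymous.
Codon 6: GCU Ala / GCU Ala — identical.
Codon 7: AGU Ser / UAU Tyr — nonsynonymous.
Codon 8: CUC Leu / UUG Leu — synonymous.
Codon 9: CAG Gln / GGG Gly — nonsynonymous.
Nonsynonymous differences: 5.

5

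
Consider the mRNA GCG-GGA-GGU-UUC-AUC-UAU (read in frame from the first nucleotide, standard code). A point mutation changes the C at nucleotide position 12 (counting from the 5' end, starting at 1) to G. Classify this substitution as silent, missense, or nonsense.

missense

Position 12 falls in codon 4: UUC → Phe.
After the substitution the codon is UUG → Leu.
Phe ≠ Leu, so this is a missense mutation.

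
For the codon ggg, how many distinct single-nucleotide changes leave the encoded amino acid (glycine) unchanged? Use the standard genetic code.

Position 1: none → 0 synonymous.
Position 2: none → 0 synonymous.
Position 3: GGU, GGC, GGA → 3 synonymous.
Total: 0 + 0 + 3 = 3.

3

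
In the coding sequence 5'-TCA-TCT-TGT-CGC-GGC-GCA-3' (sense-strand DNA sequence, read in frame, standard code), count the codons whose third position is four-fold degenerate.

5

Codon 1 TCA (Ser): third position 4-fold.
Codon 2 TCT (Ser): third position 4-fold.
Codon 3 TGT (Cys): third position 2-fold.
Codon 4 CGC (Arg): third position 4-fold.
Codon 5 GGC (Gly): third position 4-fold.
Codon 6 GCA (Ala): third position 4-fold.
Four-fold degenerate third positions: 5.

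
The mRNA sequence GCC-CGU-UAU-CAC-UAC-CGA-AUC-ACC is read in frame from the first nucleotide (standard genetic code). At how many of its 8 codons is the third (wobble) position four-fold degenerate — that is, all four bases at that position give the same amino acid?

4

Codon 1 GCC (Ala): third position 4-fold.
Codon 2 CGU (Arg): third position 4-fold.
Codon 3 UAU (Tyr): third position 2-fold.
Codon 4 CAC (His): third position 2-fold.
Codon 5 UAC (Tyr): third position 2-fold.
Codon 6 CGA (Arg): third position 4-fold.
Codon 7 AUC (Ile): third position 3-fold.
Codon 8 ACC (Thr): third position 4-fold.
Four-fold degenerate third positions: 4.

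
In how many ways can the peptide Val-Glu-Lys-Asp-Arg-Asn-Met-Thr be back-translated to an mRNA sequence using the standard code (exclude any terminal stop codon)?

Val: 4 codons.
Glu: 2 codons.
Lys: 2 codons.
Asp: 2 codons.
Arg: 6 codons.
Asn: 2 codons.
Met: 1 codon.
Thr: 4 codons.
4 × 2 × 2 × 2 × 6 × 2 × 1 × 4 = 1536.

1536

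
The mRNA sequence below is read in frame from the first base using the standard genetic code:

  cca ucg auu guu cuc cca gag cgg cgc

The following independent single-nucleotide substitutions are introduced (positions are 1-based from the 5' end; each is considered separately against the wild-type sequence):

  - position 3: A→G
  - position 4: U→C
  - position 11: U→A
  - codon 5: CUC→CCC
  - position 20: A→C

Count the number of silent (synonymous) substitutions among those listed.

Codon 1: CCA (Pro) → CCG (Pro) — synonymous.
Codon 2: UCG (Ser) → CCG (Pro) — missense.
Codon 4: GUU (Val) → GAU (Asp) — missense.
Codon 5: CUC (Leu) → CCC (Pro) — missense.
Codon 7: GAG (Glu) → GCG (Ala) — missense.
Synonymous: 1 of 5.

1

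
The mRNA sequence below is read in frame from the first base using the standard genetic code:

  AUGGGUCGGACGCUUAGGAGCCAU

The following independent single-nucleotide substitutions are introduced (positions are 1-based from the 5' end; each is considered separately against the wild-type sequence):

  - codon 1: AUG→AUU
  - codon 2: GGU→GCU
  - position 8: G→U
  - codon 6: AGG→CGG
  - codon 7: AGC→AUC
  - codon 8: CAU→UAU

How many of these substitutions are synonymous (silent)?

Codon 1: AUG (Met) → AUU (Ile) — missense.
Codon 2: GGU (Gly) → GCU (Ala) — missense.
Codon 3: CGG (Arg) → CUG (Leu) — missense.
Codon 6: AGG (Arg) → CGG (Arg) — synonymous.
Codon 7: AGC (Ser) → AUC (Ile) — missense.
Codon 8: CAU (His) → UAU (Tyr) — missense.
Synonymous: 1 of 6.

1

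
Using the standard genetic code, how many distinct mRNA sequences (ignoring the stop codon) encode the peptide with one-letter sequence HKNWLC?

His: 2 codons.
Lys: 2 codons.
Asn: 2 codons.
Trp: 1 codon.
Leu: 6 codons.
Cys: 2 codons.
2 × 2 × 2 × 1 × 6 × 2 = 96.

96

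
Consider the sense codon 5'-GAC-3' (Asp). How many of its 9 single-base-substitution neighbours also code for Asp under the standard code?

1

Position 1: none → 0 synonymous.
Position 2: none → 0 synonymous.
Position 3: GAU → 1 synonymous.
Total: 0 + 0 + 1 = 1.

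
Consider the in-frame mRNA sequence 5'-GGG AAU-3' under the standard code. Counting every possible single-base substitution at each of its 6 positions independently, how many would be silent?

Codon 1 (GGG, Gly): 3 synonymous substitutions.
Codon 2 (AAU, Asn): 1 synonymous substitution.
Total: 3 + 1 = 4.

4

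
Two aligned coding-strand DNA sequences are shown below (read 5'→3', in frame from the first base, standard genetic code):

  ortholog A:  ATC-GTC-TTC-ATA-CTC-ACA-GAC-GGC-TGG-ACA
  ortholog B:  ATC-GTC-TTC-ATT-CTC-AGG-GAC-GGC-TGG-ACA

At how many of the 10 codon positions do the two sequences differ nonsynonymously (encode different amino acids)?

Codon 1: ATC Ile / ATC Ile — identical.
Codon 2: GTC Val / GTC Val — identical.
Codon 3: TTC Phe / TTC Phe — identical.
Codon 4: ATA Ile / ATT Ile — synonymous.
Codon 5: CTC Leu / CTC Leu — identical.
Codon 6: ACA Thr / AGG Arg — nonsynonymous.
Codon 7: GAC Asp / GAC Asp — identical.
Codon 8: GGC Gly / GGC Gly — identical.
Codon 9: TGG Trp / TGG Trp — identical.
Codon 10: ACA Thr / ACA Thr — identical.
Nonsynonymous differences: 1.

1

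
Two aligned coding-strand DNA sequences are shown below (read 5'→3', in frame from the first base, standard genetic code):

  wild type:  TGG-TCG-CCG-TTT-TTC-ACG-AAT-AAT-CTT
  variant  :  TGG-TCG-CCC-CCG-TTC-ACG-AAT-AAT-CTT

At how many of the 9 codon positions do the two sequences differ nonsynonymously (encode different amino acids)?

Codon 1: TGG Trp / TGG Trp — identical.
Codon 2: TCG Ser / TCG Ser — identical.
Codon 3: CCG Pro / CCC Pro — synonymous.
Codon 4: TTT Phe / CCG Pro — nonsynonymous.
Codon 5: TTC Phe / TTC Phe — identical.
Codon 6: ACG Thr / ACG Thr — identical.
Codon 7: AAT Asn / AAT Asn — identical.
Codon 8: AAT Asn / AAT Asn — identical.
Codon 9: CTT Leu / CTT Leu — identical.
Nonsynonymous differences: 1.

1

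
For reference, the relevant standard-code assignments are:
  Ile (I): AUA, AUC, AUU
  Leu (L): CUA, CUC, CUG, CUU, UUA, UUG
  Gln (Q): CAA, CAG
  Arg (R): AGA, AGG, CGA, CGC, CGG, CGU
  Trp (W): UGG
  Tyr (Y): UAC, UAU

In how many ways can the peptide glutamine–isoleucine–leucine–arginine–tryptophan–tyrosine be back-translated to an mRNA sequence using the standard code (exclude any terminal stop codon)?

432

Gln: 2 codons.
Ile: 3 codons.
Leu: 6 codons.
Arg: 6 codons.
Trp: 1 codon.
Tyr: 2 codons.
2 × 3 × 6 × 6 × 1 × 2 = 432.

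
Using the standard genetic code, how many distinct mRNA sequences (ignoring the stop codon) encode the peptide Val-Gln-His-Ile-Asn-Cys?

192

Val: 4 codons.
Gln: 2 codons.
His: 2 codons.
Ile: 3 codons.
Asn: 2 codons.
Cys: 2 codons.
4 × 2 × 2 × 3 × 2 × 2 = 192.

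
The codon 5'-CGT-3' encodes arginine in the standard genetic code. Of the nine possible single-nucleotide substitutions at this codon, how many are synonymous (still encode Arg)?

3

Position 1: none → 0 synonymous.
Position 2: none → 0 synonymous.
Position 3: CGC, CGA, CGG → 3 synonymous.
Total: 0 + 0 + 3 = 3.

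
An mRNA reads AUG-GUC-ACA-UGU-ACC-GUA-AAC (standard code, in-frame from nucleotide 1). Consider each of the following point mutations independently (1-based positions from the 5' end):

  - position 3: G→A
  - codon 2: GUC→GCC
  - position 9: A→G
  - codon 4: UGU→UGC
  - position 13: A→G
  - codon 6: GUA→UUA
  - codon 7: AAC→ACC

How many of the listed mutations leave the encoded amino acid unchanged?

2

Codon 1: AUG (Met) → AUA (Ile) — missense.
Codon 2: GUC (Val) → GCC (Ala) — missense.
Codon 3: ACA (Thr) → ACG (Thr) — synonymous.
Codon 4: UGU (Cys) → UGC (Cys) — synonymous.
Codon 5: ACC (Thr) → GCC (Ala) — missense.
Codon 6: GUA (Val) → UUA (Leu) — missense.
Codon 7: AAC (Asn) → ACC (Thr) — missense.
Synonymous: 2 of 7.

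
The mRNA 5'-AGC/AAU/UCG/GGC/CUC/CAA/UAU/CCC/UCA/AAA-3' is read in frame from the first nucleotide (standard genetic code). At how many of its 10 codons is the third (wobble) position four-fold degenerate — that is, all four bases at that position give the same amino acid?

Codon 1 AGC (Ser): third position 2-fold.
Codon 2 AAU (Asn): third position 2-fold.
Codon 3 UCG (Ser): third position 4-fold.
Codon 4 GGC (Gly): third position 4-fold.
Codon 5 CUC (Leu): third position 4-fold.
Codon 6 CAA (Gln): third position 2-fold.
Codon 7 UAU (Tyr): third position 2-fold.
Codon 8 CCC (Pro): third position 4-fold.
Codon 9 UCA (Ser): third position 4-fold.
Codon 10 AAA (Lys): third position 2-fold.
Four-fold degenerate third positions: 5.

5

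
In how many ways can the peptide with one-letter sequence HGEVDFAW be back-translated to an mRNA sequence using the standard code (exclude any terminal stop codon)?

His: 2 codons.
Gly: 4 codons.
Glu: 2 codons.
Val: 4 codons.
Asp: 2 codons.
Phe: 2 codons.
Ala: 4 codons.
Trp: 1 codon.
2 × 4 × 2 × 4 × 2 × 2 × 4 × 1 = 1024.

1024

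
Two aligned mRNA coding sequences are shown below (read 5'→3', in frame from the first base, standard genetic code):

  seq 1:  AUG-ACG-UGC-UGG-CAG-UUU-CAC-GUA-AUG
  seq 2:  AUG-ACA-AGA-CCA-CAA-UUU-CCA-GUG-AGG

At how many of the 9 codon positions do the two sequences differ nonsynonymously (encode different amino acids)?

4

Codon 1: AUG Met / AUG Met — identical.
Codon 2: ACG Thr / ACA Thr — synonymous.
Codon 3: UGC Cys / AGA Arg — nonsynonymous.
Codon 4: UGG Trp / CCA Pro — nonsynonymous.
Codon 5: CAG Gln / CAA Gln — synonymous.
Codon 6: UUU Phe / UUU Phe — identical.
Codon 7: CAC His / CCA Pro — nonsynonymous.
Codon 8: GUA Val / GUG Val — synonymous.
Codon 9: AUG Met / AGG Arg — nonsynonymous.
Nonsynonymous differences: 4.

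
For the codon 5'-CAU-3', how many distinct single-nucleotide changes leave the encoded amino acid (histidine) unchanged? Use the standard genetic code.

Position 1: none → 0 synonymous.
Position 2: none → 0 synonymous.
Position 3: CAC → 1 synonymous.
Total: 0 + 0 + 1 = 1.

1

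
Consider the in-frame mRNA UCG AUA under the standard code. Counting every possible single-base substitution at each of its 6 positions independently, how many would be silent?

5

Codon 1 (UCG, Ser): 3 synonymous substitutions.
Codon 2 (AUA, Ile): 2 synonymous substitutions.
Total: 3 + 2 = 5.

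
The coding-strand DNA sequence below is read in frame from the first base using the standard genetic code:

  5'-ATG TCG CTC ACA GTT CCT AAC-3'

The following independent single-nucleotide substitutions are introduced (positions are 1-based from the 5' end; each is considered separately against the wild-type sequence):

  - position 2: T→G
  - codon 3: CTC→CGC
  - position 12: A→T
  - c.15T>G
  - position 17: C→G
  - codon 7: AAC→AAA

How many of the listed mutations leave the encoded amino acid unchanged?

Codon 1: ATG (Met) → AGG (Arg) — missense.
Codon 3: CTC (Leu) → CGC (Arg) — missense.
Codon 4: ACA (Thr) → ACT (Thr) — synonymous.
Codon 5: GTT (Val) → GTG (Val) — synonymous.
Codon 6: CCT (Pro) → CGT (Arg) — missense.
Codon 7: AAC (Asn) → AAA (Lys) — missense.
Synonymous: 2 of 6.

2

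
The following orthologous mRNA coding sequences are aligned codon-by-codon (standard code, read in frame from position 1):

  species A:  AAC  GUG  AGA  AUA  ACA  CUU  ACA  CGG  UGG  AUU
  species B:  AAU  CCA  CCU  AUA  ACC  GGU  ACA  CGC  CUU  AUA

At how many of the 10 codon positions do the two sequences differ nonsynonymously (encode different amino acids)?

4

Codon 1: AAC Asn / AAU Asn — synonymous.
Codon 2: GUG Val / CCA Pro — nonsynonymous.
Codon 3: AGA Arg / CCU Pro — nonsynonymous.
Codon 4: AUA Ile / AUA Ile — identical.
Codon 5: ACA Thr / ACC Thr — synonymous.
Codon 6: CUU Leu / GGU Gly — nonsynonymous.
Codon 7: ACA Thr / ACA Thr — identical.
Codon 8: CGG Arg / CGC Arg — synonymous.
Codon 9: UGG Trp / CUU Leu — nonsynonymous.
Codon 10: AUU Ile / AUA Ile — synonymous.
Nonsynonymous differences: 4.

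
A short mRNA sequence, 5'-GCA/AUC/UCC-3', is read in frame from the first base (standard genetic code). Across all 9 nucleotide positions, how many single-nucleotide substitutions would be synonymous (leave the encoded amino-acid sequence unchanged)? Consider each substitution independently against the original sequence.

8

Codon 1 (GCA, Ala): 3 synonymous substitutions.
Codon 2 (AUC, Ile): 2 synonymous substitutions.
Codon 3 (UCC, Ser): 3 synonymous substitutions.
Total: 3 + 2 + 3 = 8.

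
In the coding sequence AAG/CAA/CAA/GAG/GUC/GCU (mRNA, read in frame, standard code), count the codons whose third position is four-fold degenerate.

2

Codon 1 AAG (Lys): third position 2-fold.
Codon 2 CAA (Gln): third position 2-fold.
Codon 3 CAA (Gln): third position 2-fold.
Codon 4 GAG (Glu): third position 2-fold.
Codon 5 GUC (Val): third position 4-fold.
Codon 6 GCU (Ala): third position 4-fold.
Four-fold degenerate third positions: 2.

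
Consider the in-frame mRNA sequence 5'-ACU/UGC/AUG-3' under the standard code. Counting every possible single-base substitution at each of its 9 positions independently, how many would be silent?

4

Codon 1 (ACU, Thr): 3 synonymous substitutions.
Codon 2 (UGC, Cys): 1 synonymous substitution.
Codon 3 (AUG, Met): 0 synonymous substitutions.
Total: 3 + 1 + 0 = 4.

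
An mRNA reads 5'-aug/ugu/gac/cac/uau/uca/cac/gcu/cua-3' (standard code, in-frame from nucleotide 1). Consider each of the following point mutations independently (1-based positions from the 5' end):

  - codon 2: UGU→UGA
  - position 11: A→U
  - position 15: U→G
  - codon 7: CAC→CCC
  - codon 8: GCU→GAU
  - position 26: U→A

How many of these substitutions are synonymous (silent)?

0

Codon 2: UGU (Cys) → UGA (Stop) — nonsense.
Codon 4: CAC (His) → CUC (Leu) — missense.
Codon 5: UAU (Tyr) → UAG (Stop) — nonsense.
Codon 7: CAC (His) → CCC (Pro) — missense.
Codon 8: GCU (Ala) → GAU (Asp) — missense.
Codon 9: CUA (Leu) → CAA (Gln) — missense.
Synonymous: 0 of 6.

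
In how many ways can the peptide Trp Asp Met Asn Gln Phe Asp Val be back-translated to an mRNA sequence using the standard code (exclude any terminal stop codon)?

128

Trp: 1 codon.
Asp: 2 codons.
Met: 1 codon.
Asn: 2 codons.
Gln: 2 codons.
Phe: 2 codons.
Asp: 2 codons.
Val: 4 codons.
1 × 2 × 1 × 2 × 2 × 2 × 2 × 4 = 128.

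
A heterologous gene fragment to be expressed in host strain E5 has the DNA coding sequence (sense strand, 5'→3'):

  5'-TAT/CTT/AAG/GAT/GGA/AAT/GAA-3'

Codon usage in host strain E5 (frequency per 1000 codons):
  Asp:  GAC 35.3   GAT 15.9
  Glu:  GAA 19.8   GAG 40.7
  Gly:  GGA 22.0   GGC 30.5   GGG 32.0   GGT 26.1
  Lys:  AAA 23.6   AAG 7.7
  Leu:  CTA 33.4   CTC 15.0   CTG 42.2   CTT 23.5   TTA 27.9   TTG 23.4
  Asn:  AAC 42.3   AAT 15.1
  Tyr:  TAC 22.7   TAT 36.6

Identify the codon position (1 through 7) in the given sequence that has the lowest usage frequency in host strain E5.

3

Codon 1 TAT (Tyr): 36.6 per 1000.
Codon 2 CTT (Leu): 23.5 per 1000.
Codon 3 AAG (Lys): 7.7 per 1000.
Codon 4 GAT (Asp): 15.9 per 1000.
Codon 5 GGA (Gly): 22.0 per 1000.
Codon 6 AAT (Asn): 15.1 per 1000.
Codon 7 GAA (Glu): 19.8 per 1000.
Lowest frequency is 7.7 at codon 3.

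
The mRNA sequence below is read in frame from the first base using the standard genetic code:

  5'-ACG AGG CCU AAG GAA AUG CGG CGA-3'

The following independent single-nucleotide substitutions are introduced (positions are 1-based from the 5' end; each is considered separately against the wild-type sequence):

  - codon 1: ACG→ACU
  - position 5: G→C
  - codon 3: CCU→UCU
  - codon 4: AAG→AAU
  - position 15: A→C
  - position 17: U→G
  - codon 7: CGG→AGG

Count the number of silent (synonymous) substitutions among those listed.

2

Codon 1: ACG (Thr) → ACU (Thr) — synonymous.
Codon 2: AGG (Arg) → ACG (Thr) — missense.
Codon 3: CCU (Pro) → UCU (Ser) — missense.
Codon 4: AAG (Lys) → AAU (Asn) — missense.
Codon 5: GAA (Glu) → GAC (Asp) — missense.
Codon 6: AUG (Met) → AGG (Arg) — missense.
Codon 7: CGG (Arg) → AGG (Arg) — synonymous.
Synonymous: 2 of 7.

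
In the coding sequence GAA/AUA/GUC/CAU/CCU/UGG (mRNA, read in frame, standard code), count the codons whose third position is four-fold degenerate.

Codon 1 GAA (Glu): third position 2-fold.
Codon 2 AUA (Ile): third position 3-fold.
Codon 3 GUC (Val): third position 4-fold.
Codon 4 CAU (His): third position 2-fold.
Codon 5 CCU (Pro): third position 4-fold.
Codon 6 UGG (Trp): third position 1-fold.
Four-fold degenerate third positions: 2.

2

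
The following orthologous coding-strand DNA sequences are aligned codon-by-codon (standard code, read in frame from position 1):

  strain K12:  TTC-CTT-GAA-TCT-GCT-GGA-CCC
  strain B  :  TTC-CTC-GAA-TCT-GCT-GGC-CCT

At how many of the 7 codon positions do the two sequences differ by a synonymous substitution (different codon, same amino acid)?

3

Codon 1: TTC Phe / TTC Phe — identical.
Codon 2: CTT Leu / CTC Leu — synonymous.
Codon 3: GAA Glu / GAA Glu — identical.
Codon 4: TCT Ser / TCT Ser — identical.
Codon 5: GCT Ala / GCT Ala — identical.
Codon 6: GGA Gly / GGC Gly — synonymous.
Codon 7: CCC Pro / CCT Pro — synonymous.
Synonymous differences: 3.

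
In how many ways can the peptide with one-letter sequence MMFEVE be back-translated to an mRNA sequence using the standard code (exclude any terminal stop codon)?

Met: 1 codon.
Met: 1 codon.
Phe: 2 codons.
Glu: 2 codons.
Val: 4 codons.
Glu: 2 codons.
1 × 1 × 2 × 2 × 4 × 2 = 32.

32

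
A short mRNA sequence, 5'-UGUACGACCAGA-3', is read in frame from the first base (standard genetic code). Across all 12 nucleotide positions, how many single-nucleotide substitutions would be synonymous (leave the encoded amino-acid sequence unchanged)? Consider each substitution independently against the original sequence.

Codon 1 (UGU, Cys): 1 synonymous substitution.
Codon 2 (ACG, Thr): 3 synonymous substitutions.
Codon 3 (ACC, Thr): 3 synonymous substitutions.
Codon 4 (AGA, Arg): 2 synonymous substitutions.
Total: 1 + 3 + 3 + 2 = 9.

9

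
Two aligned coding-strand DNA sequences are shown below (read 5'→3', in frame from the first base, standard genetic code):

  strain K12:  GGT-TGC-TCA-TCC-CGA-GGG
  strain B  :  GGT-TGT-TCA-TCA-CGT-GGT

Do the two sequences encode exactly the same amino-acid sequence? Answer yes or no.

yes

Codon 1: GGT Gly / GGT Gly — identical.
Codon 2: TGC Cys / TGT Cys — synonymous.
Codon 3: TCA Ser / TCA Ser — identical.
Codon 4: TCC Ser / TCA Ser — synonymous.
Codon 5: CGA Arg / CGT Arg — synonymous.
Codon 6: GGG Gly / GGT Gly — synonymous.
Nonsynonymous differences: 0 → same protein.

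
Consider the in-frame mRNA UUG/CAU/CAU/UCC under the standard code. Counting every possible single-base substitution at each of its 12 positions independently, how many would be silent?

Codon 1 (UUG, Leu): 2 synonymous substitutions.
Codon 2 (CAU, His): 1 synonymous substitution.
Codon 3 (CAU, His): 1 synonymous substitution.
Codon 4 (UCC, Ser): 3 synonymous substitutions.
Total: 2 + 1 + 1 + 3 = 7.

7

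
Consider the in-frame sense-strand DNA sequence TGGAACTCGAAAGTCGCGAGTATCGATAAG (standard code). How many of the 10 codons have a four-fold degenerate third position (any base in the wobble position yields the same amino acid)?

Codon 1 TGG (Trp): third position 1-fold.
Codon 2 AAC (Asn): third position 2-fold.
Codon 3 TCG (Ser): third position 4-fold.
Codon 4 AAA (Lys): third position 2-fold.
Codon 5 GTC (Val): third position 4-fold.
Codon 6 GCG (Ala): third position 4-fold.
Codon 7 AGT (Ser): third position 2-fold.
Codon 8 ATC (Ile): third position 3-fold.
Codon 9 GAT (Asp): third position 2-fold.
Codon 10 AAG (Lys): third position 2-fold.
Four-fold degenerate third positions: 3.

3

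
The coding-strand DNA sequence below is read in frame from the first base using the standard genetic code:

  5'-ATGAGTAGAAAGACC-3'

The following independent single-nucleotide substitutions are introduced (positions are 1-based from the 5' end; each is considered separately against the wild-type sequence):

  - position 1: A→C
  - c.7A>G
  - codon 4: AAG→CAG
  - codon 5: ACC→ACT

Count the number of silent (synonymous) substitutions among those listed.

Codon 1: ATG (Met) → CTG (Leu) — missense.
Codon 3: AGA (Arg) → GGA (Gly) — missense.
Codon 4: AAG (Lys) → CAG (Gln) — missense.
Codon 5: ACC (Thr) → ACT (Thr) — synonymous.
Synonymous: 1 of 4.

1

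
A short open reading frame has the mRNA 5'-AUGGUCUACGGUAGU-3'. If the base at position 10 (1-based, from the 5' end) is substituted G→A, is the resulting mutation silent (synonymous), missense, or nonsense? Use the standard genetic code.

Position 10 falls in codon 4: GGU → Gly.
After the substitution the codon is AGU → Ser.
Gly ≠ Ser, so this is a missense mutation.

missense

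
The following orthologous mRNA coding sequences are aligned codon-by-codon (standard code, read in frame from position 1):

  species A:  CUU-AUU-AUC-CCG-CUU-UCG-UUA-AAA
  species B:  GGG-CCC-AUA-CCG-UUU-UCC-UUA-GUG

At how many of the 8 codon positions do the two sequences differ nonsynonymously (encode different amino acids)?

Codon 1: CUU Leu / GGG Gly — nonsynonymous.
Codon 2: AUU Ile / CCC Pro — nonsynonymous.
Codon 3: AUC Ile / AUA Ile — synonymous.
Codon 4: CCG Pro / CCG Pro — identical.
Codon 5: CUU Leu / UUU Phe — nonsynonymous.
Codon 6: UCG Ser / UCC Ser — synonymous.
Codon 7: UUA Leu / UUA Leu — identical.
Codon 8: AAA Lys / GUG Val — nonsynonymous.
Nonsynonymous differences: 4.

4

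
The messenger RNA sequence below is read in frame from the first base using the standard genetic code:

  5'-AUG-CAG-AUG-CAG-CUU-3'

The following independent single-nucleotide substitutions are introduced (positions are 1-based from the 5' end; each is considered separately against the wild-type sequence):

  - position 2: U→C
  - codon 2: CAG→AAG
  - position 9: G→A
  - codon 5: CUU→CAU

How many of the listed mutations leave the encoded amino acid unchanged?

Codon 1: AUG (Met) → ACG (Thr) — missense.
Codon 2: CAG (Gln) → AAG (Lys) — missense.
Codon 3: AUG (Met) → AUA (Ile) — missense.
Codon 5: CUU (Leu) → CAU (His) — missense.
Synonymous: 0 of 4.

0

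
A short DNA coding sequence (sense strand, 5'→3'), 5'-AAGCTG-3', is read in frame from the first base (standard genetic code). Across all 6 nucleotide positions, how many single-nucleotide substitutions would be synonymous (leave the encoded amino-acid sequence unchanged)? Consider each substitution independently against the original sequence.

5

Codon 1 (AAG, Lys): 1 synonymous substitution.
Codon 2 (CTG, Leu): 4 synonymous substitutions.
Total: 1 + 4 = 5.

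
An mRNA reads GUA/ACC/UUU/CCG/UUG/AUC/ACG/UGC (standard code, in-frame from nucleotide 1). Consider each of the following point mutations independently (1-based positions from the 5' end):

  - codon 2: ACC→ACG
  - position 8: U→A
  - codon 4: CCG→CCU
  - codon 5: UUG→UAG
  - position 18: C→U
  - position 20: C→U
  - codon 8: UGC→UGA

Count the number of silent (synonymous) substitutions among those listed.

Codon 2: ACC (Thr) → ACG (Thr) — synonymous.
Codon 3: UUU (Phe) → UAU (Tyr) — missense.
Codon 4: CCG (Pro) → CCU (Pro) — synonymous.
Codon 5: UUG (Leu) → UAG (Stop) — nonsense.
Codon 6: AUC (Ile) → AUU (Ile) — synonymous.
Codon 7: ACG (Thr) → AUG (Met) — missense.
Codon 8: UGC (Cys) → UGA (Stop) — nonsense.
Synonymous: 3 of 7.

3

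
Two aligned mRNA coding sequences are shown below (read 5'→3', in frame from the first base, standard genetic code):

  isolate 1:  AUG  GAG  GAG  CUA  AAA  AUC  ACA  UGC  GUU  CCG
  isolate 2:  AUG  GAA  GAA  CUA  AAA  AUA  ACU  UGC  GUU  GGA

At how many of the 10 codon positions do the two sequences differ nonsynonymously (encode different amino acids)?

Codon 1: AUG Met / AUG Met — identical.
Codon 2: GAG Glu / GAA Glu — synonymous.
Codon 3: GAG Glu / GAA Glu — synonymous.
Codon 4: CUA Leu / CUA Leu — identical.
Codon 5: AAA Lys / AAA Lys — identical.
Codon 6: AUC Ile / AUA Ile — synonymous.
Codon 7: ACA Thr / ACU Thr — synonymous.
Codon 8: UGC Cys / UGC Cys — identical.
Codon 9: GUU Val / GUU Val — identical.
Codon 10: CCG Pro / GGA Gly — nonsynonymous.
Nonsynonymous differences: 1.

1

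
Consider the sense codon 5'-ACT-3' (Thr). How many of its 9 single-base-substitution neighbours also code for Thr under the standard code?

Position 1: none → 0 synonymous.
Position 2: none → 0 synonymous.
Position 3: ACC, ACA, ACG → 3 synonymous.
Total: 0 + 0 + 3 = 3.

3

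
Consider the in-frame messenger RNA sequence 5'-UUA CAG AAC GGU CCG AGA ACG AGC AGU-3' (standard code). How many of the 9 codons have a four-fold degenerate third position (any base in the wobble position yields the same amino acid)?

3

Codon 1 UUA (Leu): third position 2-fold.
Codon 2 CAG (Gln): third position 2-fold.
Codon 3 AAC (Asn): third position 2-fold.
Codon 4 GGU (Gly): third position 4-fold.
Codon 5 CCG (Pro): third position 4-fold.
Codon 6 AGA (Arg): third position 2-fold.
Codon 7 ACG (Thr): third position 4-fold.
Codon 8 AGC (Ser): third position 2-fold.
Codon 9 AGU (Ser): third position 2-fold.
Four-fold degenerate third positions: 3.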